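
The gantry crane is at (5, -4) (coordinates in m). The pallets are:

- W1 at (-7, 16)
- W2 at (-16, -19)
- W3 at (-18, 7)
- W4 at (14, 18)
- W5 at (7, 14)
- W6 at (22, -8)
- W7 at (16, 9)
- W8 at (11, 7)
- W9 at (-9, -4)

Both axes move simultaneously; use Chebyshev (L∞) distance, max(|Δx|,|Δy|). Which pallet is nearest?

Distances from (5, -4):
W1: max(|-12|, |20|) = 20 m
W2: max(|-21|, |-15|) = 21 m
W3: max(|-23|, |11|) = 23 m
W4: max(|9|, |22|) = 22 m
W5: max(|2|, |18|) = 18 m
W6: max(|17|, |-4|) = 17 m
W7: max(|11|, |13|) = 13 m
W8: max(|6|, |11|) = 11 m
W9: max(|-14|, |0|) = 14 m
Minimum: W8 at 11 m.

W8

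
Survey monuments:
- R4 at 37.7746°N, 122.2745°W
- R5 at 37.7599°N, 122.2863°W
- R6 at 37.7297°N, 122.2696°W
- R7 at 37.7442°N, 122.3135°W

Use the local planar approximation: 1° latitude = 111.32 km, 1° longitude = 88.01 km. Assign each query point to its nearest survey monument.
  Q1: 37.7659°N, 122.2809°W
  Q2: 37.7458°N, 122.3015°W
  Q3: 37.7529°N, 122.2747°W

Q1→R5; Q2→R7; Q3→R5

Q1 at 37.7659°N, 122.2809°W:
  R4: 1.1204 km
  R5: 0.8197 km
  R6: 4.1507 km
  R7: 3.7506 km
  → nearest: R5 (0.8197 km)
Q2 at 37.7458°N, 122.3015°W:
  R4: 3.9906 km
  R5: 2.0623 km
  R6: 3.3308 km
  R7: 1.0710 km
  → nearest: R7 (1.0710 km)
Q3 at 37.7529°N, 122.2747°W:
  R4: 2.4157 km
  R5: 1.2843 km
  R6: 2.6213 km
  R7: 3.5495 km
  → nearest: R5 (1.2843 km)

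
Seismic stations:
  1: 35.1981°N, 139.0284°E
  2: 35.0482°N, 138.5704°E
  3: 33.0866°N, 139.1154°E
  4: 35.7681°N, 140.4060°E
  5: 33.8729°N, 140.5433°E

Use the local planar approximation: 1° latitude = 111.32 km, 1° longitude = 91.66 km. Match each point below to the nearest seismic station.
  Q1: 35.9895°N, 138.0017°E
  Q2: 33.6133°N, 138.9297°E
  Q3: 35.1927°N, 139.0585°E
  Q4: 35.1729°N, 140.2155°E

Q1→2; Q2→3; Q3→1; Q4→4

Q1 at 35.9895°N, 138.0017°E:
  1: 128.9091 km
  2: 117.0352 km
  3: 338.8910 km
  4: 221.7520 km
  5: 331.3435 km
  → nearest: 2 (117.0352 km)
Q2 at 33.6133°N, 138.9297°E:
  1: 176.6517 km
  2: 163.0928 km
  3: 61.0530 km
  4: 275.4081 km
  5: 150.6994 km
  → nearest: 3 (61.0530 km)
Q3 at 35.1927°N, 139.0585°E:
  1: 2.8237 km
  2: 47.5432 km
  3: 234.5091 km
  4: 139.1331 km
  5: 200.2695 km
  → nearest: 1 (2.8237 km)
Q4 at 35.1729°N, 140.2155°E:
  1: 108.8457 km
  2: 151.4275 km
  3: 253.1923 km
  4: 68.5199 km
  5: 147.8022 km
  → nearest: 4 (68.5199 km)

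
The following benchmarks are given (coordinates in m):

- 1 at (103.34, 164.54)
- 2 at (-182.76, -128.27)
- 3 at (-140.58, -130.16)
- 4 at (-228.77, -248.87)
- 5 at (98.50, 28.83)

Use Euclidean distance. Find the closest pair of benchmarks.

Pairwise distances:
2–3: √((42.18)² + (-1.89)²) = √(1779.1524 + 3.5721) = 42.22 m
2–4: √((-46.01)² + (-120.60)²) = √(2116.9201 + 14544.3600) = 129.08 m
1–5: √((-4.84)² + (-135.71)²) = √(23.4256 + 18417.2041) = 135.80 m
3–4: √((-88.19)² + (-118.71)²) = √(7777.4761 + 14092.0641) = 147.88 m
3–5: √((239.08)² + (158.99)²) = √(57159.2464 + 25277.8201) = 287.12 m
2–5: √((281.26)² + (157.10)²) = √(79107.1876 + 24680.4100) = 322.16 m
1–3: √((-243.92)² + (-294.70)²) = √(59496.9664 + 86848.0900) = 382.55 m
1–2: √((-286.10)² + (-292.81)²) = √(81853.2100 + 85737.6961) = 409.38 m
4–5: √((327.27)² + (277.70)²) = √(107105.6529 + 77117.2900) = 429.21 m
1–4: √((-332.11)² + (-413.41)²) = √(110297.0521 + 170907.8281) = 530.29 m
Closest pair: 2–3 at 42.22 m.

2 and 3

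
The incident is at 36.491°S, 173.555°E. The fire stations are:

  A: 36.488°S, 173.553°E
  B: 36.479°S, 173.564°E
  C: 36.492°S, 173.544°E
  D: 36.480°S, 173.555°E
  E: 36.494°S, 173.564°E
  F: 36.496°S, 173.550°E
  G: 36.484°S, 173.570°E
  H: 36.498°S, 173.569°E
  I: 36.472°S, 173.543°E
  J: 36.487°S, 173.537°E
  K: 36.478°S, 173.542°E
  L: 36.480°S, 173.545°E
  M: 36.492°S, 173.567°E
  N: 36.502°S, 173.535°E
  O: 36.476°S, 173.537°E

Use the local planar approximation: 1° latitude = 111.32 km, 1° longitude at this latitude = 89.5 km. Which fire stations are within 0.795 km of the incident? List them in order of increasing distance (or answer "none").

Distances from 36.491°S, 173.555°E:
A: 0.379 km
B: 1.560 km
C: 0.991 km
D: 1.225 km
E: 0.872 km
F: 0.714 km
G: 1.552 km
H: 1.476 km
I: 2.372 km
J: 1.671 km
K: 1.857 km
L: 1.517 km
M: 1.080 km
N: 2.169 km
O: 2.320 km
Threshold 0.795 km: A (0.379 km), F (0.714 km) are within range.

A, F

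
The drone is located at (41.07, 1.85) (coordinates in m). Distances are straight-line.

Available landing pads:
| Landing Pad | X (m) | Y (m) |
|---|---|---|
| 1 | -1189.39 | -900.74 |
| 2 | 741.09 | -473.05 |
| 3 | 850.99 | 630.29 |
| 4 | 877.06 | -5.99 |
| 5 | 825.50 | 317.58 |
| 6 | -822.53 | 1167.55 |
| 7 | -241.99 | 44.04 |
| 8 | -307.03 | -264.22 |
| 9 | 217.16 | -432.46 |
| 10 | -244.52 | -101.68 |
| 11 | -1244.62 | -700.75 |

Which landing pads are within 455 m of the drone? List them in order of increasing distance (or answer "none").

7, 10, 8

Distances from (41.07, 1.85):
1: √((-1230.46)² + (-902.59)²) = √(1514031.8116 + 814668.7081) = 1526.01 m
2: √((700.02)² + (-474.90)²) = √(490028.0004 + 225530.0100) = 845.91 m
3: √((809.92)² + (628.44)²) = √(655970.4064 + 394936.8336) = 1025.14 m
4: √((835.99)² + (-7.84)²) = √(698879.2801 + 61.4656) = 836.03 m
5: √((784.43)² + (315.73)²) = √(615330.4249 + 99685.4329) = 845.59 m
6: √((-863.60)² + (1165.70)²) = √(745804.9600 + 1358856.4900) = 1450.75 m
7: √((-283.06)² + (42.19)²) = √(80122.9636 + 1779.9961) = 286.19 m
8: √((-348.10)² + (-266.07)²) = √(121173.6100 + 70793.2449) = 438.14 m
9: √((176.09)² + (-434.31)²) = √(31007.6881 + 188625.1761) = 468.65 m
10: √((-285.59)² + (-103.53)²) = √(81561.6481 + 10718.4609) = 303.78 m
11: √((-1285.69)² + (-702.60)²) = √(1652998.7761 + 493646.7600) = 1465.14 m
Threshold 455 m: 7 (286.19 m), 10 (303.78 m), 8 (438.14 m) are within range.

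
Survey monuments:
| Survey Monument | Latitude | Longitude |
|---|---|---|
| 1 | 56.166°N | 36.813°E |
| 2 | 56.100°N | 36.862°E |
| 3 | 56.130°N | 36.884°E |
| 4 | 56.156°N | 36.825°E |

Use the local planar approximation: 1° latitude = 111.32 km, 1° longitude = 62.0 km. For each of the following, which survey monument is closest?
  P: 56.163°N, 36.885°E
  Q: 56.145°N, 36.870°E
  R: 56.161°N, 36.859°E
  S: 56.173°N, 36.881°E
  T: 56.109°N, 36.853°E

P at 56.163°N, 36.885°E:
  1: 4.476 km
  2: 7.157 km
  3: 3.674 km
  4: 3.801 km
  → nearest: 3 (3.674 km)
Q at 56.145°N, 36.870°E:
  1: 4.237 km
  2: 5.034 km
  3: 1.882 km
  4: 3.047 km
  → nearest: 3 (1.882 km)
R at 56.161°N, 36.859°E:
  1: 2.906 km
  2: 6.793 km
  3: 3.783 km
  4: 2.180 km
  → nearest: 4 (2.180 km)
S at 56.173°N, 36.881°E:
  1: 4.287 km
  2: 8.211 km
  3: 4.790 km
  4: 3.954 km
  → nearest: 4 (3.954 km)
T at 56.109°N, 36.853°E:
  1: 6.813 km
  2: 1.147 km
  3: 3.026 km
  4: 5.513 km
  → nearest: 2 (1.147 km)

P→3; Q→3; R→4; S→4; T→2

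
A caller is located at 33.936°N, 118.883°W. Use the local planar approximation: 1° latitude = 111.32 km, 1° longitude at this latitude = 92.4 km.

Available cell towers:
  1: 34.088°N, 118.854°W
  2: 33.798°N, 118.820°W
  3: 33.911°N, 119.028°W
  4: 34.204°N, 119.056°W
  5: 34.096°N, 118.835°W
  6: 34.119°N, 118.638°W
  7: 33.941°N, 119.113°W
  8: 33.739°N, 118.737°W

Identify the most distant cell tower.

Distances from 33.936°N, 118.883°W:
1: √((0.152·111.32)² + (0.029·92.4)²) = √(286.30806 + 7.18026) = 17.132 km
2: √((-0.138·111.32)² + (0.063·92.4)²) = √(235.99596 + 33.88637) = 16.428 km
3: √((-0.025·111.32)² + (-0.145·92.4)²) = √(7.74509 + 179.50640) = 13.684 km
4: √((0.268·111.32)² + (-0.173·92.4)²) = √(890.05324 + 255.52662) = 33.846 km
5: √((0.160·111.32)² + (0.048·92.4)²) = √(317.23885 + 19.67100) = 18.355 km
6: √((0.183·111.32)² + (0.245·92.4)²) = √(415.00046 + 512.47904) = 30.455 km
7: √((0.005·111.32)² + (-0.230·92.4)²) = √(0.30980 + 451.64750) = 21.259 km
8: √((-0.197·111.32)² + (0.146·92.4)²) = √(480.92665 + 181.99089) = 25.747 km
Maximum: 4 at 33.846 km.

4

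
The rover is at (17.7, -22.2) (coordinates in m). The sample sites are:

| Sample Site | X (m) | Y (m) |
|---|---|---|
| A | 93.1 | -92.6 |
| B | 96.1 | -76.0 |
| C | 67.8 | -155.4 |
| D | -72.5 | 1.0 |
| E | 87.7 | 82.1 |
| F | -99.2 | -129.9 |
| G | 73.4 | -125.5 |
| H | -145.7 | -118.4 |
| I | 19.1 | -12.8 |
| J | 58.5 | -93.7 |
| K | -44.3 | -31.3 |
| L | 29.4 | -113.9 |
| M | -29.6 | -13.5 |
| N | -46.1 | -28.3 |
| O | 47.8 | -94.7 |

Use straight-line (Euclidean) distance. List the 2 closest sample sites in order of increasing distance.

I, M

Distances from (17.7, -22.2):
A: √((75.4)² + (-70.4)²) = √(5685.160 + 4956.160) = 103.2 m
B: √((78.4)² + (-53.8)²) = √(6146.560 + 2894.440) = 95.1 m
C: √((50.1)² + (-133.2)²) = √(2510.010 + 17742.240) = 142.3 m
D: √((-90.2)² + (23.2)²) = √(8136.040 + 538.240) = 93.1 m
E: √((70.0)² + (104.3)²) = √(4900.000 + 10878.490) = 125.6 m
F: √((-116.9)² + (-107.7)²) = √(13665.610 + 11599.290) = 158.9 m
G: √((55.7)² + (-103.3)²) = √(3102.490 + 10670.890) = 117.4 m
H: √((-163.4)² + (-96.2)²) = √(26699.560 + 9254.440) = 189.6 m
I: √((1.4)² + (9.4)²) = √(1.960 + 88.360) = 9.5 m
J: √((40.8)² + (-71.5)²) = √(1664.640 + 5112.250) = 82.3 m
K: √((-62.0)² + (-9.1)²) = √(3844.000 + 82.810) = 62.7 m
L: √((11.7)² + (-91.7)²) = √(136.890 + 8408.890) = 92.4 m
M: √((-47.3)² + (8.7)²) = √(2237.290 + 75.690) = 48.1 m
N: √((-63.8)² + (-6.1)²) = √(4070.440 + 37.210) = 64.1 m
O: √((30.1)² + (-72.5)²) = √(906.010 + 5256.250) = 78.5 m
Sorted: I (9.5 m) < M (48.1 m) < K (62.7 m) < N (64.1 m) < …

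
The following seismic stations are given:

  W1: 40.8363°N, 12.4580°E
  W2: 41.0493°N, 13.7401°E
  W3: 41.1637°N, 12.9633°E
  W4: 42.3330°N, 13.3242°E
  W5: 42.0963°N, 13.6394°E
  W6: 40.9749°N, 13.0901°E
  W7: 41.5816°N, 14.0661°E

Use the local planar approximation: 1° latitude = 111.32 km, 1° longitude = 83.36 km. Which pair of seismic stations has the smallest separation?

Pairwise distances:
W3–W6: √((-0.1888·111.32)² + (0.1268·83.36)²) = √(441.723368 + 111.725915) = 23.5255 km
W4–W5: √((-0.2367·111.32)² + (0.3152·83.36)²) = √(694.293199 + 690.379409) = 37.2112 km
W2–W6: √((-0.0744·111.32)² + (-0.6500·83.36)²) = √(68.594969 + 2935.905856) = 54.8133 km
W1–W6: √((0.1386·111.32)² + (0.6321·83.36)²) = √(238.052560 + 2776.431689) = 54.9043 km
W1–W3: √((0.3274·111.32)² + (0.5053·83.36)²) = √(1328.323162 + 1774.246709) = 55.7007 km
W2–W7: √((0.5323·111.32)² + (0.3260·83.36)²) = √(3511.230398 + 738.500191) = 65.1900 km
W2–W3: √((0.1144·111.32)² + (-0.7768·83.36)²) = √(162.180429 + 4193.086732) = 65.9944 km
W5–W7: √((-0.5147·111.32)² + (0.4267·83.36)²) = √(3282.877911 + 1265.204412) = 67.4395 km
W3–W7: √((0.4179·111.32)² + (1.1028·83.36)²) = √(2164.168830 + 8451.016055) = 103.0300 km
W4–W7: √((-0.7514·111.32)² + (0.7419·83.36)²) = √(6996.627888 + 3824.777308) = 104.0260 km
W6–W7: √((0.6067·111.32)² + (0.9760·83.36)²) = √(4561.360372 + 6619.345460) = 105.7389 km
W1–W2: √((0.2130·111.32)² + (1.2821·83.36)²) = √(562.219109 + 11422.448596) = 109.4745 km
W2–W5: √((1.0470·111.32)² + (-0.1007·83.36)²) = √(13584.378028 + 70.465145) = 116.8539 km
W3–W5: √((0.9326·111.32)² + (0.6761·83.36)²) = √(10777.976133 + 3176.415333) = 118.1287 km
W5–W6: √((-1.1214·111.32)² + (-0.5493·83.36)²) = √(15583.589474 + 2096.691864) = 132.9672 km
W3–W4: √((1.1693·111.32)² + (0.3609·83.36)²) = √(16943.311474 + 905.084601) = 133.5979 km
W2–W4: √((1.2837·111.32)² + (-0.4159·83.36)²) = √(20420.834129 + 1201.968960) = 147.0469 km
W4–W6: √((-1.3581·111.32)² + (-0.2341·83.36)²) = √(22856.508727 + 380.818676) = 152.4379 km
W1–W7: √((0.7453·111.32)² + (1.6081·83.36)²) = √(6883.489239 + 17969.728511) = 157.6490 km
W1–W5: √((1.2600·111.32)² + (1.1814·83.36)²) = √(19673.765274 + 9698.606630) = 171.3837 km
W1–W4: √((1.4967·111.32)² + (0.8662·83.36)²) = √(27759.773141 + 5213.768822) = 181.5862 km
Closest pair: W3–W6 at 23.5255 km.

W3 and W6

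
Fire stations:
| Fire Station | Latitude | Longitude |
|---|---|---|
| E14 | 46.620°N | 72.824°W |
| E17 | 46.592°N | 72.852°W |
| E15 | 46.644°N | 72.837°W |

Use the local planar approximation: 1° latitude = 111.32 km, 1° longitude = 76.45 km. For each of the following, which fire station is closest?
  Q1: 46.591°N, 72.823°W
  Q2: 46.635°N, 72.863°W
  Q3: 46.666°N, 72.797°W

Q1 at 46.591°N, 72.823°W:
  E14: 3.229 km
  E17: 2.220 km
  E15: 5.996 km
  → nearest: E17 (2.220 km)
Q2 at 46.635°N, 72.863°W:
  E14: 3.417 km
  E17: 4.860 km
  E15: 2.226 km
  → nearest: E15 (2.226 km)
Q3 at 46.666°N, 72.797°W:
  E14: 5.521 km
  E17: 9.249 km
  E15: 3.918 km
  → nearest: E15 (3.918 km)

Q1→E17; Q2→E15; Q3→E15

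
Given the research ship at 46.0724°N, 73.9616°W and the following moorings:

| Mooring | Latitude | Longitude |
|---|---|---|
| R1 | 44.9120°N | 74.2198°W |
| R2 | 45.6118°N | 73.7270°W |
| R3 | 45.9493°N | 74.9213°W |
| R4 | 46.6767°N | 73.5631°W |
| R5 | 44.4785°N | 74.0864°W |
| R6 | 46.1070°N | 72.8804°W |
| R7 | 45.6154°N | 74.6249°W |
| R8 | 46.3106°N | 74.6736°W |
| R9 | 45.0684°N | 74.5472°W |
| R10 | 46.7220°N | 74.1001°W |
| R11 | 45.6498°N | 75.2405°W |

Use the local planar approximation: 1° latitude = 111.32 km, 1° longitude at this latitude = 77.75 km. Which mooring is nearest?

Distances from 46.0724°N, 73.9616°W:
R1: √((-1.1604·111.32)² + (-0.2582·77.75)²) = √(16686.368704 + 403.007633) = 130.7263 km
R2: √((-0.4606·111.32)² + (0.2346·77.75)²) = √(2629.022256 + 332.703072) = 54.4217 km
R3: √((-0.1231·111.32)² + (-0.9597·77.75)²) = √(187.785693 + 5567.648188) = 75.8646 km
R4: √((0.6043·111.32)² + (0.3985·77.75)²) = √(4525.343849 + 959.969526) = 74.0629 km
R5: √((-1.5939·111.32)² + (-0.1248·77.75)²) = √(31482.451036 + 94.152090) = 177.6981 km
R6: √((0.0346·111.32)² + (1.0812·77.75)²) = √(14.835377 + 7066.638407) = 84.1515 km
R7: √((-0.4570·111.32)² + (-0.6633·77.75)²) = √(2588.086548 + 2659.627348) = 72.4411 km
R8: √((0.2382·111.32)² + (-0.7120·77.75)²) = √(703.120742 + 3064.508164) = 61.3810 km
R9: √((-1.0040·111.32)² + (-0.5856·77.75)²) = √(12491.477813 + 2073.017324) = 120.6835 km
R10: √((0.6496·111.32)² + (-0.1385·77.75)²) = √(5229.238233 + 115.957900) = 73.1108 km
R11: √((-0.4226·111.32)² + (-1.2789·77.75)²) = √(2213.122129 + 9887.214819) = 110.0015 km
Minimum: R2 at 54.4217 km.

R2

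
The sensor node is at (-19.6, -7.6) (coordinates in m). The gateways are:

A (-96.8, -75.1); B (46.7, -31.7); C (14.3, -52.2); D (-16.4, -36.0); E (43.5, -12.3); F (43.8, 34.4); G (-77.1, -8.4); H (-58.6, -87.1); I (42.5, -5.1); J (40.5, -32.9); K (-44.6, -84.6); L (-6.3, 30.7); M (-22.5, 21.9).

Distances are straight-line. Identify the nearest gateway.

Distances from (-19.6, -7.6):
A: √((-77.2)² + (-67.5)²) = √(5959.840 + 4556.250) = 102.5 m
B: √((66.3)² + (-24.1)²) = √(4395.690 + 580.810) = 70.5 m
C: √((33.9)² + (-44.6)²) = √(1149.210 + 1989.160) = 56.0 m
D: √((3.2)² + (-28.4)²) = √(10.240 + 806.560) = 28.6 m
E: √((63.1)² + (-4.7)²) = √(3981.610 + 22.090) = 63.3 m
F: √((63.4)² + (42.0)²) = √(4019.560 + 1764.000) = 76.0 m
G: √((-57.5)² + (-0.8)²) = √(3306.250 + 0.640) = 57.5 m
H: √((-39.0)² + (-79.5)²) = √(1521.000 + 6320.250) = 88.6 m
I: √((62.1)² + (2.5)²) = √(3856.410 + 6.250) = 62.2 m
J: √((60.1)² + (-25.3)²) = √(3612.010 + 640.090) = 65.2 m
K: √((-25.0)² + (-77.0)²) = √(625.000 + 5929.000) = 81.0 m
L: √((13.3)² + (38.3)²) = √(176.890 + 1466.890) = 40.5 m
M: √((-2.9)² + (29.5)²) = √(8.410 + 870.250) = 29.6 m
Minimum: D at 28.6 m.

D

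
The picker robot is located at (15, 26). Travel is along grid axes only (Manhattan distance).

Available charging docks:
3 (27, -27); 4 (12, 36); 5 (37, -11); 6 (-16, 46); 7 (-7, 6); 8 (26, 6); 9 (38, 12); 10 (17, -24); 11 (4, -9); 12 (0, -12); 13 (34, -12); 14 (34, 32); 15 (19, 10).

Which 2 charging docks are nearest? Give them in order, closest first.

Distances from (15, 26):
3: |12| + |-53| = 12 + 53 = 65
4: |-3| + |10| = 3 + 10 = 13
5: |22| + |-37| = 22 + 37 = 59
6: |-31| + |20| = 31 + 20 = 51
7: |-22| + |-20| = 22 + 20 = 42
8: |11| + |-20| = 11 + 20 = 31
9: |23| + |-14| = 23 + 14 = 37
10: |2| + |-50| = 2 + 50 = 52
11: |-11| + |-35| = 11 + 35 = 46
12: |-15| + |-38| = 15 + 38 = 53
13: |19| + |-38| = 19 + 38 = 57
14: |19| + |6| = 19 + 6 = 25
15: |4| + |-16| = 4 + 16 = 20
Sorted: 4 (13) < 15 (20) < 14 (25) < 8 (31) < …

4, 15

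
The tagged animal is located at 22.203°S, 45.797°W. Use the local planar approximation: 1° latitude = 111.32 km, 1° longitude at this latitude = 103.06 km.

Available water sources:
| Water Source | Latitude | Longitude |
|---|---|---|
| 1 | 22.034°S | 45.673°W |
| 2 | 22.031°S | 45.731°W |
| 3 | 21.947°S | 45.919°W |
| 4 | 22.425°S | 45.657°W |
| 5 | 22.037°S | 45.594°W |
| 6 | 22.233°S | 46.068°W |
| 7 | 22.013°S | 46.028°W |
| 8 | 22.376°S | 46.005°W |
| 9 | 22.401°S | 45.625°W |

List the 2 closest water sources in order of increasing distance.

Distances from 22.203°S, 45.797°W:
1: √((0.169·111.32)² + (0.124·103.06)²) = √(353.93198 + 163.31409) = 22.743 km
2: √((0.172·111.32)² + (0.066·103.06)²) = √(366.60914 + 46.26666) = 20.319 km
3: √((0.256·111.32)² + (-0.122·103.06)²) = √(812.13144 + 158.08838) = 31.148 km
4: √((-0.222·111.32)² + (0.140·103.06)²) = √(610.73435 + 208.17873) = 28.617 km
5: √((0.166·111.32)² + (0.203·103.06)²) = √(341.47788 + 437.69577) = 27.914 km
6: √((-0.030·111.32)² + (-0.271·103.06)²) = √(11.15293 + 780.04356) = 28.128 km
7: √((0.190·111.32)² + (-0.231·103.06)²) = √(447.35634 + 566.76658) = 31.845 km
8: √((-0.173·111.32)² + (-0.208·103.06)²) = √(370.88443 + 459.52267) = 28.817 km
9: √((-0.198·111.32)² + (0.172·103.06)²) = √(485.82155 + 314.22242) = 28.285 km
Sorted: 2 (20.319 km) < 1 (22.743 km) < 5 (27.914 km) < 6 (28.128 km) < …

2, 1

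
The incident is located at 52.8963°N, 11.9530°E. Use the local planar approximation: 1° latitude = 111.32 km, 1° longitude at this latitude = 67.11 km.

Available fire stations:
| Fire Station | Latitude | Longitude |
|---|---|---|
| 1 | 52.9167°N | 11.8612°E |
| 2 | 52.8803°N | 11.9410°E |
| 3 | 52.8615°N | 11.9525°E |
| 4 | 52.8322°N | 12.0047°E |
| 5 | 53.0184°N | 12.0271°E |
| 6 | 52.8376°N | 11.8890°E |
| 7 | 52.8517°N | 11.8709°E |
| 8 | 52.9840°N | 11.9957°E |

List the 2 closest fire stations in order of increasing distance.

Distances from 52.8963°N, 11.9530°E:
1: √((0.0204·111.32)² + (-0.0918·67.11)²) = √(5.157114 + 37.954200) = 6.5659 km
2: √((-0.0160·111.32)² + (-0.0120·67.11)²) = √(3.172388 + 0.648540) = 1.9547 km
3: √((-0.0348·111.32)² + (-0.0005·67.11)²) = √(15.007380 + 0.001126) = 3.8741 km
4: √((-0.0641·111.32)² + (0.0517·67.11)²) = √(50.916959 + 12.038034) = 7.9344 km
5: √((0.1221·111.32)² + (0.0741·67.11)²) = √(184.747140 + 24.729247) = 14.4733 km
6: √((-0.0587·111.32)² + (-0.0640·67.11)²) = √(42.699481 + 18.447369) = 7.8196 km
7: √((-0.0446·111.32)² + (-0.0821·67.11)²) = √(24.649954 + 30.357136) = 7.4167 km
8: √((0.0877·111.32)² + (0.0427·67.11)²) = √(95.311561 + 8.211646) = 10.1746 km
Sorted: 2 (1.9547 km) < 3 (3.8741 km) < 1 (6.5659 km) < 7 (7.4167 km) < …

2, 3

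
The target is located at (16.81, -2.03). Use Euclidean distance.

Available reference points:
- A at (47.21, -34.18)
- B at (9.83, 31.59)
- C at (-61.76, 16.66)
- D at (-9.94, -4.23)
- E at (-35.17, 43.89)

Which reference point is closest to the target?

D

Distances from (16.81, -2.03):
A: 44.25
B: 34.34
C: 80.76
D: 26.84
E: 69.36
Minimum: D at 26.84.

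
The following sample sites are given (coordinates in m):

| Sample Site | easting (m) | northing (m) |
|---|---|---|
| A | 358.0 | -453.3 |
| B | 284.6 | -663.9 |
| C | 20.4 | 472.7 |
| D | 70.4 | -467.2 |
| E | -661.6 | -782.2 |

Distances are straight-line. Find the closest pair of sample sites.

A and B

Pairwise distances:
A–B: √((-73.4)² + (-210.6)²) = √(5387.560 + 44352.360) = 223.0 m
A–D: √((-287.6)² + (-13.9)²) = √(82713.760 + 193.210) = 287.9 m
B–D: √((-214.2)² + (196.7)²) = √(45881.640 + 38690.890) = 290.8 m
D–E: √((-732.0)² + (-315.0)²) = √(535824.000 + 99225.000) = 796.9 m
C–D: √((50.0)² + (-939.9)²) = √(2500.000 + 883412.010) = 941.2 m
B–E: √((-946.2)² + (-118.3)²) = √(895294.440 + 13994.890) = 953.6 m
A–C: √((-337.6)² + (926.0)²) = √(113973.760 + 857476.000) = 985.6 m
A–E: √((-1019.6)² + (-328.9)²) = √(1039584.160 + 108175.210) = 1071.3 m
B–C: √((-264.2)² + (1136.6)²) = √(69801.640 + 1291859.560) = 1166.9 m
C–E: √((-682.0)² + (-1254.9)²) = √(465124.000 + 1574774.010) = 1428.2 m
Closest pair: A–B at 223.0 m.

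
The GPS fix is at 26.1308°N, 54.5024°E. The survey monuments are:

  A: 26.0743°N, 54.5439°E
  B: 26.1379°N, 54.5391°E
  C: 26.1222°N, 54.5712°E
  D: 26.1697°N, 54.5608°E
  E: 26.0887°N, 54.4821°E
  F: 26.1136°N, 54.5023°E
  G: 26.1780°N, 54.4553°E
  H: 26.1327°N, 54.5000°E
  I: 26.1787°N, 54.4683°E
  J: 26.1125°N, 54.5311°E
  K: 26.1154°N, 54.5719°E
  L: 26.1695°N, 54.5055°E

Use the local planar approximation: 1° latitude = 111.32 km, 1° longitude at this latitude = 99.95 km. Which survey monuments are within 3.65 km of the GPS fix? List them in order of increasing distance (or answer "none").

Distances from 26.1308°N, 54.5024°E:
A: 7.5342 km
B: 3.7523 km
C: 6.9429 km
D: 7.2680 km
E: 5.1069 km
F: 1.9147 km
G: 7.0548 km
H: 0.3198 km
I: 6.3284 km
J: 3.5183 km
K: 7.1549 km
L: 4.3192 km
Threshold 3.65 km: H (0.3198 km), F (1.9147 km), J (3.5183 km) are within range.

H, F, J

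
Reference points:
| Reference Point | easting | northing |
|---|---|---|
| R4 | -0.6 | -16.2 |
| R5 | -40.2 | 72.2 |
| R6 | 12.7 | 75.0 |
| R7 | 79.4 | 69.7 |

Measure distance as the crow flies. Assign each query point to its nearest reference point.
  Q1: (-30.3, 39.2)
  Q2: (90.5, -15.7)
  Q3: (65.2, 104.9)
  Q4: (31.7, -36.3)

Q1 at (-30.3, 39.2):
  R4: 62.86
  R5: 34.45
  R6: 55.95
  R7: 113.86
  → nearest: R5 (34.45)
Q2 at (90.5, -15.7):
  R4: 91.10
  R5: 157.51
  R6: 119.50
  R7: 86.12
  → nearest: R7 (86.12)
Q3 at (65.2, 104.9):
  R4: 137.82
  R5: 110.36
  R6: 60.42
  R7: 37.96
  → nearest: R7 (37.96)
Q4 at (31.7, -36.3):
  R4: 38.04
  R5: 130.16
  R6: 112.91
  R7: 116.24
  → nearest: R4 (38.04)

Q1→R5; Q2→R7; Q3→R7; Q4→R4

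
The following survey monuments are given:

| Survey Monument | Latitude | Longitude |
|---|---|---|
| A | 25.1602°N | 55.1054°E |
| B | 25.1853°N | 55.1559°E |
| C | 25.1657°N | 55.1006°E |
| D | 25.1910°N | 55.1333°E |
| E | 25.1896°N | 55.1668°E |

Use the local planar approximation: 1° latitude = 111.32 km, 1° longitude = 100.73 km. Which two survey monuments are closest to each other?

Pairwise distances:
A–B: √((0.0251·111.32)² + (0.0505·100.73)²) = √(7.807174 + 25.876196) = 5.8037 km
A–C: √((0.0055·111.32)² + (-0.0048·100.73)²) = √(0.374862 + 0.233776) = 0.7802 km
A–D: √((0.0308·111.32)² + (0.0279·100.73)²) = √(11.755682 + 7.898163) = 4.4333 km
A–E: √((0.0294·111.32)² + (0.0614·100.73)²) = √(10.711272 + 38.252023) = 6.9974 km
B–C: √((-0.0196·111.32)² + (-0.0553·100.73)²) = √(4.760565 + 31.029011) = 5.9824 km
B–D: √((0.0057·111.32)² + (-0.0226·100.73)²) = √(0.402621 + 5.182443) = 2.3633 km
B–E: √((0.0043·111.32)² + (0.0109·100.73)²) = √(0.229131 + 1.205510) = 1.1978 km
C–D: √((0.0253·111.32)² + (0.0327·100.73)²) = √(7.932086 + 10.849586) = 4.3338 km
C–E: √((0.0239·111.32)² + (0.0662·100.73)²) = √(7.078516 + 44.466572) = 7.1795 km
D–E: √((-0.0014·111.32)² + (0.0335·100.73)²) = √(0.024289 + 11.386947) = 3.3781 km
Closest pair: A–C at 0.7802 km.

A and C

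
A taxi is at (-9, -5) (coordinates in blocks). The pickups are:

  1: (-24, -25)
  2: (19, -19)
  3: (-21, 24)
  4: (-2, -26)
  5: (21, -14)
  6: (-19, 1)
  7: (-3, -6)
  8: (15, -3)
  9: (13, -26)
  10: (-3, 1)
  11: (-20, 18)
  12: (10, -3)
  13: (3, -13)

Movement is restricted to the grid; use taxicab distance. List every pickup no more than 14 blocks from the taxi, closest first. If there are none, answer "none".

7, 10

Distances from (-9, -5):
1: 35 blocks
2: 42 blocks
3: 41 blocks
4: 28 blocks
5: 39 blocks
6: 16 blocks
7: 7 blocks
8: 26 blocks
9: 43 blocks
10: 12 blocks
11: 34 blocks
12: 21 blocks
13: 20 blocks
Threshold 14 blocks: 7 (7 blocks), 10 (12 blocks) are within range.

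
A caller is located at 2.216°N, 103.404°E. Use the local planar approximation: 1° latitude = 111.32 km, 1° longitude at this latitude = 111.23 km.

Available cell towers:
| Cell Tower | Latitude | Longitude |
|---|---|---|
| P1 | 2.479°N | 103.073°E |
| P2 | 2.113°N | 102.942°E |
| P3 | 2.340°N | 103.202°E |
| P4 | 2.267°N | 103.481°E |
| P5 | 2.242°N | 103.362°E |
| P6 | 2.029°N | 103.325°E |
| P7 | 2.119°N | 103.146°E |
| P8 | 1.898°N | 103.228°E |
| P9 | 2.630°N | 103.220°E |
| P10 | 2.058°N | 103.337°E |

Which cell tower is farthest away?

Distances from 2.216°N, 103.404°E:
P1: 47.039 km
P2: 52.652 km
P3: 26.370 km
P4: 10.276 km
P5: 5.496 km
P6: 22.595 km
P7: 30.662 km
P8: 40.452 km
P9: 50.427 km
P10: 19.102 km
Maximum: P2 at 52.652 km.

P2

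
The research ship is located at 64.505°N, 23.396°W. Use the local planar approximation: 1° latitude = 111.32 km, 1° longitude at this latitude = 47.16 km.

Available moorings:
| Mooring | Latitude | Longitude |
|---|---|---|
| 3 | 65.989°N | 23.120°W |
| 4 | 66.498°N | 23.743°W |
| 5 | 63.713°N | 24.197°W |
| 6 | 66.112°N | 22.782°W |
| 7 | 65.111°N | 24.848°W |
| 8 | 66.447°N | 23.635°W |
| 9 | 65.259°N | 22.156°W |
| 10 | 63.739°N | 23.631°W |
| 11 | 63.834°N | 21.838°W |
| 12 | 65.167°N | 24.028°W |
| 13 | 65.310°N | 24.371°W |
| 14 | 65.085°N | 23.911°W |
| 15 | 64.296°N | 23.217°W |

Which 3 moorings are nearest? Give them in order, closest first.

Distances from 64.505°N, 23.396°W:
3: 165.711 km
4: 222.463 km
5: 95.917 km
6: 181.220 km
7: 96.124 km
8: 216.477 km
9: 102.298 km
10: 85.988 km
11: 104.776 km
12: 79.493 km
13: 100.721 km
14: 68.983 km
15: 24.750 km
Sorted: 15 (24.750 km) < 14 (68.983 km) < 12 (79.493 km) < 10 (85.988 km) < 5 (95.917 km) < …

15, 14, 12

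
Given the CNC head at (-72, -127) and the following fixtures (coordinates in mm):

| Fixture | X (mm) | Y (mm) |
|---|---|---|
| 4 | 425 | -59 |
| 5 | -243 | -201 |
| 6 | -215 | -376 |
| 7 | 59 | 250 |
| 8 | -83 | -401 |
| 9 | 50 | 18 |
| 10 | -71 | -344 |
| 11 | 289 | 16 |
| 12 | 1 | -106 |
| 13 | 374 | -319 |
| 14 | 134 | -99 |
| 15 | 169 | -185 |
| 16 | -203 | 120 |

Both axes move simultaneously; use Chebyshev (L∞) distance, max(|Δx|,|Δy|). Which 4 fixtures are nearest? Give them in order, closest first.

Distances from (-72, -127):
4: 497 mm
5: 171 mm
6: 249 mm
7: 377 mm
8: 274 mm
9: 145 mm
10: 217 mm
11: 361 mm
12: 73 mm
13: 446 mm
14: 206 mm
15: 241 mm
16: 247 mm
Sorted: 12 (73 mm) < 9 (145 mm) < 5 (171 mm) < 14 (206 mm) < 10 (217 mm) < 15 (241 mm) < …

12, 9, 5, 14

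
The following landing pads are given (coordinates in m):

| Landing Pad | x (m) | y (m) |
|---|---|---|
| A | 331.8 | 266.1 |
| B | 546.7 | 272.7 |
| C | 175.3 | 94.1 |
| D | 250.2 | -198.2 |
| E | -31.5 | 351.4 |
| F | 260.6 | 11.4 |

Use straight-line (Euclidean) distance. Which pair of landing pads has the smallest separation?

Pairwise distances:
A–B: 215.0 m
A–C: 232.5 m
A–D: 471.4 m
A–E: 373.2 m
A–F: 264.5 m
B–C: 412.1 m
B–D: 556.5 m
B–E: 583.5 m
B–F: 387.5 m
C–D: 301.7 m
C–E: 330.1 m
C–F: 118.8 m
D–E: 617.6 m
D–F: 209.9 m
E–F: 448.2 m
Closest pair: C–F at 118.8 m.

C and F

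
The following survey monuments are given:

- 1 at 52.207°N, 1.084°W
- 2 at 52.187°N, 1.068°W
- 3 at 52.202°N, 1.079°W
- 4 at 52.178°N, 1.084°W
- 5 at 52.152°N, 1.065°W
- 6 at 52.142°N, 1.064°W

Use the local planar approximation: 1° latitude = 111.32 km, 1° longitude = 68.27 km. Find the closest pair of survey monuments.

Pairwise distances:
1–3: √((-0.005·111.32)² + (0.005·68.27)²) = √(0.30980 + 0.11652) = 0.653 km
5–6: √((-0.010·111.32)² + (0.001·68.27)²) = √(1.23921 + 0.00466) = 1.115 km
2–4: √((-0.009·111.32)² + (-0.016·68.27)²) = √(1.00376 + 1.19316) = 1.482 km
2–3: √((0.015·111.32)² + (-0.011·68.27)²) = √(2.78823 + 0.56396) = 1.831 km
1–2: √((-0.020·111.32)² + (0.016·68.27)²) = √(4.95686 + 1.19316) = 2.480 km
3–4: √((-0.024·111.32)² + (-0.005·68.27)²) = √(7.13787 + 0.11652) = 2.693 km
4–5: √((-0.026·111.32)² + (0.019·68.27)²) = √(8.37709 + 1.68255) = 3.172 km
1–4: √((-0.029·111.32)² + (0.000·68.27)²) = √(10.42179 + 0.00000) = 3.228 km
2–5: √((-0.035·111.32)² + (0.003·68.27)²) = √(15.18037 + 0.04195) = 3.902 km
4–6: √((-0.036·111.32)² + (0.020·68.27)²) = √(16.06022 + 1.86432) = 4.234 km
2–6: √((-0.045·111.32)² + (0.004·68.27)²) = √(25.09409 + 0.07457) = 5.017 km
3–5: √((-0.050·111.32)² + (0.014·68.27)²) = √(30.98036 + 0.91352) = 5.647 km
1–5: √((-0.055·111.32)² + (0.019·68.27)²) = √(37.48623 + 1.68255) = 6.258 km
3–6: √((-0.060·111.32)² + (0.015·68.27)²) = √(44.61171 + 1.04868) = 6.757 km
1–6: √((-0.065·111.32)² + (0.020·68.27)²) = √(52.35680 + 1.86432) = 7.363 km
Closest pair: 1–3 at 0.653 km.

1 and 3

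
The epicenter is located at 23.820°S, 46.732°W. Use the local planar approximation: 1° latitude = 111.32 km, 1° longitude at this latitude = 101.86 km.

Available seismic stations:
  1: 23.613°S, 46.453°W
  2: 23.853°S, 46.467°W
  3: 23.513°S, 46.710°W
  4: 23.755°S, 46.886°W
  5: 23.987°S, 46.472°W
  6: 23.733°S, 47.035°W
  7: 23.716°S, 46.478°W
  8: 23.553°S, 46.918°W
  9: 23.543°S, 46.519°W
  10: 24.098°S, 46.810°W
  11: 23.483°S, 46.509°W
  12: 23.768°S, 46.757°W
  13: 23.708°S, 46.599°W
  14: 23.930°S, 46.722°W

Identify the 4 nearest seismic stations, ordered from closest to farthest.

12, 14, 4, 13

Distances from 23.820°S, 46.732°W:
1: 36.587 km
2: 27.242 km
3: 34.249 km
4: 17.275 km
5: 32.357 km
6: 32.347 km
7: 28.345 km
8: 35.247 km
9: 37.704 km
10: 31.951 km
11: 43.856 km
12: 6.324 km
13: 18.411 km
14: 12.287 km
Sorted: 12 (6.324 km) < 14 (12.287 km) < 4 (17.275 km) < 13 (18.411 km) < 2 (27.242 km) < 7 (28.345 km) < …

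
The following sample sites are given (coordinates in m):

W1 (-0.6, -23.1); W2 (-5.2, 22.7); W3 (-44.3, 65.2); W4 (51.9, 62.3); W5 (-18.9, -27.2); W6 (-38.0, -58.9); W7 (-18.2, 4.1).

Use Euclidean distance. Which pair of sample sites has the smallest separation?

W1 and W5

Pairwise distances:
W1–W2: 46.0 m
W1–W3: 98.5 m
W1–W4: 100.2 m
W1–W5: 18.8 m
W1–W6: 51.8 m
W1–W7: 32.4 m
W2–W3: 57.7 m
W2–W4: 69.5 m
W2–W5: 51.7 m
W2–W6: 87.9 m
W2–W7: 22.7 m
W3–W4: 96.2 m
W3–W5: 95.8 m
W3–W6: 124.3 m
W3–W7: 66.4 m
W4–W5: 114.1 m
W4–W6: 150.9 m
W4–W7: 91.1 m
W5–W6: 37.0 m
W5–W7: 31.3 m
W6–W7: 66.0 m
Closest pair: W1–W5 at 18.8 m.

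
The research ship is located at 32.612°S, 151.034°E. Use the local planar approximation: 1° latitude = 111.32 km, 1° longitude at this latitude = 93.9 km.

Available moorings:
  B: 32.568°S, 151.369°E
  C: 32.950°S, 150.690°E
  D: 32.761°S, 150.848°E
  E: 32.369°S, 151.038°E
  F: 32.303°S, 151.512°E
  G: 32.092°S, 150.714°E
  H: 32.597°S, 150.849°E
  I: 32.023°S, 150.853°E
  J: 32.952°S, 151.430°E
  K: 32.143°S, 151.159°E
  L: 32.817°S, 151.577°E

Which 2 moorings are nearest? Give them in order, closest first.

H, D

Distances from 32.612°S, 151.034°E:
B: √((0.044·111.32)² + (0.335·93.9)²) = √(23.99119 + 989.51139) = 31.836 km
C: √((-0.338·111.32)² + (-0.344·93.9)²) = √(1415.72792 + 1043.39336) = 49.590 km
D: √((-0.149·111.32)² + (-0.186·93.9)²) = √(275.11795 + 305.04020) = 24.086 km
E: √((0.243·111.32)² + (0.004·93.9)²) = √(731.74362 + 0.14108) = 27.053 km
F: √((0.309·111.32)² + (0.478·93.9)²) = √(1183.21415 + 2014.59141) = 56.549 km
G: √((0.520·111.32)² + (-0.320·93.9)²) = √(3350.83530 + 902.88230) = 65.221 km
H: √((0.015·111.32)² + (-0.185·93.9)²) = √(2.78823 + 301.76901) = 17.452 km
I: √((0.589·111.32)² + (-0.181·93.9)²) = √(4299.09443 + 288.86062) = 67.734 km
J: √((-0.340·111.32)² + (0.396·93.9)²) = √(1432.53166 + 1382.67960) = 53.059 km
K: √((0.469·111.32)² + (0.125·93.9)²) = √(2725.78803 + 137.76891) = 53.512 km
L: √((-0.205·111.32)² + (0.543·93.9)²) = √(520.77978 + 2599.74555) = 55.862 km
Sorted: H (17.452 km) < D (24.086 km) < E (27.053 km) < B (31.836 km) < …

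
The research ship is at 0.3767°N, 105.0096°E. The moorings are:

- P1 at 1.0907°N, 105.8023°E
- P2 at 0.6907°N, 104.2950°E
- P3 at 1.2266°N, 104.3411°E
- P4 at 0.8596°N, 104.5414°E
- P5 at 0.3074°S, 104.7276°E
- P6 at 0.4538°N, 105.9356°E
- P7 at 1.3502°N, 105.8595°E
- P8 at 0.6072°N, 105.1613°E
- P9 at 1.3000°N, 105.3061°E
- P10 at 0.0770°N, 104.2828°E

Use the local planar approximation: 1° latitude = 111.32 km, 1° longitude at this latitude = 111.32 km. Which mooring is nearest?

Distances from 0.3767°N, 105.0096°E:
P1: 118.7618 km
P2: 86.8902 km
P3: 120.3710 km
P4: 74.8749 km
P5: 82.3705 km
P6: 103.4390 km
P7: 143.8585 km
P8: 30.7177 km
P9: 107.9514 km
P10: 87.5161 km
Minimum: P8 at 30.7177 km.

P8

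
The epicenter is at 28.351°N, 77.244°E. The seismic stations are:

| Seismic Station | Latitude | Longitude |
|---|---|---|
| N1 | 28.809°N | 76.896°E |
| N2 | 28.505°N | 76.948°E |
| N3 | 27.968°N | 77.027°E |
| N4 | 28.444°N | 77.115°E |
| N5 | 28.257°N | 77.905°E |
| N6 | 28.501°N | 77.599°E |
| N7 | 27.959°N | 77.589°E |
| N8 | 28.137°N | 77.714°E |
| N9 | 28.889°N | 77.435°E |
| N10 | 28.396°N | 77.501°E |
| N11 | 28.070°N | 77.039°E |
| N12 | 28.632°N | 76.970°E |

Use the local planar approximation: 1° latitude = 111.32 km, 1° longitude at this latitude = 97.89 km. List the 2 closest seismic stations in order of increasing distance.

Distances from 28.351°N, 77.244°E:
N1: 61.318 km
N2: 33.667 km
N3: 47.634 km
N4: 16.329 km
N5: 65.546 km
N6: 38.555 km
N7: 55.180 km
N8: 51.810 km
N9: 62.741 km
N10: 25.652 km
N11: 37.164 km
N12: 41.206 km
Sorted: N4 (16.329 km) < N10 (25.652 km) < N2 (33.667 km) < N11 (37.164 km) < …

N4, N10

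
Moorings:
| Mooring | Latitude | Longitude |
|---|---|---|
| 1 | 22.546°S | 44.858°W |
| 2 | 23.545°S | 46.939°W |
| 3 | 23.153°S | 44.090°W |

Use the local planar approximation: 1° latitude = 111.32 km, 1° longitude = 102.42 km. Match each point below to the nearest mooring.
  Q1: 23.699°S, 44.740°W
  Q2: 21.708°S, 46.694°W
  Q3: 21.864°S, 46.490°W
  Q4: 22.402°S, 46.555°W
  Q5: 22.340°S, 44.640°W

Q1→3; Q2→2; Q3→1; Q4→2; Q5→1

Q1 at 23.699°S, 44.740°W:
  1: √((1.153·111.32)² + (-0.118·102.42)²) = √(16474.22564 + 146.06076) = 128.920 km
  2: √((0.154·111.32)² + (-2.199·102.42)²) = √(293.89205 + 50724.76010) = 225.873 km
  3: √((0.546·111.32)² + (0.650·102.42)²) = √(3694.29592 + 4431.96433) = 90.146 km
  → nearest: 3 (90.146 km)
Q2 at 21.708°S, 46.694°W:
  1: √((-0.838·111.32)² + (1.836·102.42)²) = √(8702.30765 + 35360.21498) = 209.911 km
  2: √((-1.837·111.32)² + (-0.245·102.42)²) = √(41818.13959 + 629.65363) = 206.029 km
  3: √((-1.445·111.32)² + (2.604·102.42)²) = √(25875.10313 + 71129.78611) = 311.456 km
  → nearest: 2 (206.029 km)
Q3 at 21.864°S, 46.490°W:
  1: √((-0.682·111.32)² + (1.632·102.42)²) = √(5763.88284 + 27938.93529) = 183.583 km
  2: √((-1.681·111.32)² + (-0.449·102.42)²) = √(35017.23270 + 2114.76554) = 192.697 km
  3: √((-1.289·111.32)² + (2.400·102.42)²) = √(20589.80483 + 60421.57286) = 284.625 km
  → nearest: 1 (183.583 km)
Q4 at 22.402°S, 46.555°W:
  1: √((-0.144·111.32)² + (1.697·102.42)²) = √(256.96346 + 30208.78287) = 174.544 km
  2: √((-1.143·111.32)² + (-0.384·102.42)²) = √(16189.70205 + 1546.79227) = 133.178 km
  3: √((-0.751·111.32)² + (2.465·102.42)²) = √(6989.18071 + 63738.72770) = 265.947 km
  → nearest: 2 (133.178 km)
Q5 at 22.340°S, 44.640°W:
  1: √((-0.206·111.32)² + (-0.218·102.42)²) = √(525.87295 + 498.51994) = 32.006 km
  2: √((-1.205·111.32)² + (-2.299·102.42)²) = √(17993.70057 + 55443.09751) = 270.992 km
  3: √((-0.813·111.32)² + (0.550·102.42)²) = √(8190.82197 + 3173.18156) = 106.602 km
  → nearest: 1 (32.006 km)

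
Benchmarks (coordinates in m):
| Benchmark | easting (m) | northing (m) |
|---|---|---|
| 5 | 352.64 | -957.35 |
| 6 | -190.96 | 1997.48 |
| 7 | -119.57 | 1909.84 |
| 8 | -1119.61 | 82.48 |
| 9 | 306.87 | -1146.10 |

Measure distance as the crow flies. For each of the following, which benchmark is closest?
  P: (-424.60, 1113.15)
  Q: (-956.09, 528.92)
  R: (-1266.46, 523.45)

P at (-424.60, 1113.15):
  5: 2211.58 m
  6: 914.67 m
  7: 853.09 m
  8: 1243.11 m
  9: 2374.71 m
  → nearest: 7 (853.09 m)
Q at (-956.09, 528.92):
  5: 1980.35 m
  6: 1655.93 m
  7: 1614.53 m
  8: 475.44 m
  9: 2097.80 m
  → nearest: 8 (475.44 m)
R at (-1266.46, 523.45):
  5: 2194.14 m
  6: 1824.68 m
  7: 1799.29 m
  8: 464.78 m
  9: 2294.07 m
  → nearest: 8 (464.78 m)

P→7; Q→8; R→8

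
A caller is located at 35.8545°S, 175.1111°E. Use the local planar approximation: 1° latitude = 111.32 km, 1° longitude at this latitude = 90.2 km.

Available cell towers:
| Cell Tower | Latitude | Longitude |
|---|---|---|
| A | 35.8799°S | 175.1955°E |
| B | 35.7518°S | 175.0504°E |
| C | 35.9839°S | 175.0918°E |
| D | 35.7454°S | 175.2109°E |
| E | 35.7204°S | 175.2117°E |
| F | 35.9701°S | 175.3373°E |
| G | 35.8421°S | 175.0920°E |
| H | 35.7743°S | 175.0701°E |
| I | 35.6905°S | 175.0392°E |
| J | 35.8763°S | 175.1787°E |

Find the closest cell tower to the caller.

Distances from 35.8545°S, 175.1111°E:
A: 8.1210 km
B: 12.6760 km
C: 14.5096 km
D: 15.1174 km
E: 17.4696 km
F: 24.1225 km
G: 2.2076 km
H: 9.6635 km
I: 19.3742 km
J: 6.5627 km
Minimum: G at 2.2076 km.

G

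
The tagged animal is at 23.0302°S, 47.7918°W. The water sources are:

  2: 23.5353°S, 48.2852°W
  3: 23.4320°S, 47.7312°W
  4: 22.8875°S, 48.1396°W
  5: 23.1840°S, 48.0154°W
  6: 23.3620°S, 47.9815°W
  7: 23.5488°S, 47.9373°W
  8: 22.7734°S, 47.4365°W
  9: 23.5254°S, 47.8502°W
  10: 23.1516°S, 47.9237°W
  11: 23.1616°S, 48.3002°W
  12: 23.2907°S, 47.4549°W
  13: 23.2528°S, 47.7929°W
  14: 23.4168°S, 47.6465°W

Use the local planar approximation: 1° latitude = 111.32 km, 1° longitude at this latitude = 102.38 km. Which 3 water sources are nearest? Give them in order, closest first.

Distances from 23.0302°S, 47.7918°W:
2: √((-0.5051·111.32)² + (-0.4934·102.38)²) = √(3161.557846 + 2551.693696) = 75.5861 km
3: √((-0.4018·111.32)² + (0.0606·102.38)²) = √(2000.627620 + 38.492445) = 45.1566 km
4: √((0.1427·111.32)² + (-0.3478·102.38)²) = √(252.344789 + 1267.912857) = 38.9905 km
5: √((-0.1538·111.32)² + (-0.2236·102.38)²) = √(293.129189 + 524.051356) = 28.5864 km
6: √((-0.3318·111.32)² + (-0.1897·102.38)²) = √(1364.266323 + 377.194118) = 41.7308 km
7: √((-0.5186·111.32)² + (-0.1455·102.38)²) = √(3332.816634 + 221.899456) = 59.6214 km
8: √((0.2568·111.32)² + (0.3553·102.38)²) = √(817.215197 + 1323.185294) = 46.2645 km
9: √((-0.4952·111.32)² + (-0.0584·102.38)²) = √(3038.838831 + 35.748345) = 55.4490 km
10: √((-0.1214·111.32)² + (-0.1319·102.38)²) = √(182.634899 + 182.355909) = 19.1047 km
11: √((-0.1314·111.32)² + (-0.5084·102.38)²) = √(213.962235 + 2709.201667) = 54.0663 km
12: √((-0.2605·111.32)² + (0.3369·102.38)²) = √(840.933881 + 1189.685785) = 45.0624 km
13: √((-0.2226·111.32)² + (-0.0011·102.38)²) = √(614.040074 + 0.012683) = 24.7801 km
14: √((-0.3866·111.32)² + (0.1453·102.38)²) = √(1852.124151 + 221.289842) = 45.5348 km
Sorted: 10 (19.1047 km) < 13 (24.7801 km) < 5 (28.5864 km) < 4 (38.9905 km) < 6 (41.7308 km) < …

10, 13, 5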